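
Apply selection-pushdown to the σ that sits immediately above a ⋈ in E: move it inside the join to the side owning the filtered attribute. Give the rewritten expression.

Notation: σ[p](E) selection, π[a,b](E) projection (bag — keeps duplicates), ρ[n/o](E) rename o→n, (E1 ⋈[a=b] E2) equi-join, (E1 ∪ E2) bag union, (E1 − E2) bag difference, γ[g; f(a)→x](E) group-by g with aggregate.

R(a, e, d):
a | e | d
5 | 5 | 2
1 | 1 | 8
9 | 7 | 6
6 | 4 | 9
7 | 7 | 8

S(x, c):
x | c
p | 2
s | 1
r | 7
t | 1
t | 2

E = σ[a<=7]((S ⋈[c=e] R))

σ filters on a, owned by the right side.
E' = (S ⋈[c=e] σ[a<=7](R))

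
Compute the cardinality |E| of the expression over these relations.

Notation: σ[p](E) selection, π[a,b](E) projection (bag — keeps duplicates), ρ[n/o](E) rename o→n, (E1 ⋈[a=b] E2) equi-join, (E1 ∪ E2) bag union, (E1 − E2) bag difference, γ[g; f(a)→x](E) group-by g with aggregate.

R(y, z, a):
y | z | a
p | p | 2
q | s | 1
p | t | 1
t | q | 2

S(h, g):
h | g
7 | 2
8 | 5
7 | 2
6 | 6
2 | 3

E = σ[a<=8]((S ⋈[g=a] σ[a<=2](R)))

Stepwise |·|:
  S → 5
  R → 4
  σ[a<=2](R) → 4
  (S ⋈[g=a] σ[a<=2](R)) → 4
  σ[a<=8]((S ⋈[g=a] σ[a<=2](R))) → 4

|E| = 4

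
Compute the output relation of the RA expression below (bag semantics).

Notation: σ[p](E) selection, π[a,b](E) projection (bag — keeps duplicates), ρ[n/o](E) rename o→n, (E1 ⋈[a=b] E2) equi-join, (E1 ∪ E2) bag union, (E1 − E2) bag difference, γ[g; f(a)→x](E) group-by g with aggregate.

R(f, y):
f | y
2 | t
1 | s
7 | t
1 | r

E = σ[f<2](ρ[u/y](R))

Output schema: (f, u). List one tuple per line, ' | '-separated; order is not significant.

Row counts bottom-up:
  R → 4
  ρ[u/y](R) → 4
  σ[f<2](ρ[u/y](R)) → 2

== RESULT ==
f | u
1 | r
1 | s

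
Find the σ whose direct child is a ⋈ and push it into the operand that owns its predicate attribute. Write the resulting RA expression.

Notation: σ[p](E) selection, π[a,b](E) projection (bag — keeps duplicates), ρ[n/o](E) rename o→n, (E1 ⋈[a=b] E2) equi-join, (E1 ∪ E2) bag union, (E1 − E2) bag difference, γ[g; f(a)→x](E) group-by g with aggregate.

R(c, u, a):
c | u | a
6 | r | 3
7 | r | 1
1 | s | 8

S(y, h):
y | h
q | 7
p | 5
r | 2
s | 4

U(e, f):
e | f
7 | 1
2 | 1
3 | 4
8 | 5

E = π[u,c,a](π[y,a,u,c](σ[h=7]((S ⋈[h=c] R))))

σ filters on h, owned by the left side.
E' = π[u,c,a](π[y,a,u,c]((σ[h=7](S) ⋈[h=c] R)))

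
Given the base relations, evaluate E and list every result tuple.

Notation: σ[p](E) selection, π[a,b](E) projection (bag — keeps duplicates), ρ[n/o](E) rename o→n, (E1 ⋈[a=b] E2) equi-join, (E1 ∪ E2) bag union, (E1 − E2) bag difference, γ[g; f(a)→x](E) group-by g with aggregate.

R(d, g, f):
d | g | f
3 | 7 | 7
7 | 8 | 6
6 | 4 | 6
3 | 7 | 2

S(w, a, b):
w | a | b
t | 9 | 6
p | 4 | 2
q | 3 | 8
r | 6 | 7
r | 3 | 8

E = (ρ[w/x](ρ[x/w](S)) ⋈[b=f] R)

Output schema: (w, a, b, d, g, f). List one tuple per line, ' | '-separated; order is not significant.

Per-node cardinality:
  S → 5
  ρ[x/w](S) → 5
  ρ[w/x](ρ[x/w](S)) → 5
  R → 4
  (ρ[w/x](ρ[x/w](S)) ⋈[b=f] R) → 4

== RESULT ==
w | a | b | d | g | f
p | 4 | 2 | 3 | 7 | 2
r | 6 | 7 | 3 | 7 | 7
t | 9 | 6 | 6 | 4 | 6
t | 9 | 6 | 7 | 8 | 6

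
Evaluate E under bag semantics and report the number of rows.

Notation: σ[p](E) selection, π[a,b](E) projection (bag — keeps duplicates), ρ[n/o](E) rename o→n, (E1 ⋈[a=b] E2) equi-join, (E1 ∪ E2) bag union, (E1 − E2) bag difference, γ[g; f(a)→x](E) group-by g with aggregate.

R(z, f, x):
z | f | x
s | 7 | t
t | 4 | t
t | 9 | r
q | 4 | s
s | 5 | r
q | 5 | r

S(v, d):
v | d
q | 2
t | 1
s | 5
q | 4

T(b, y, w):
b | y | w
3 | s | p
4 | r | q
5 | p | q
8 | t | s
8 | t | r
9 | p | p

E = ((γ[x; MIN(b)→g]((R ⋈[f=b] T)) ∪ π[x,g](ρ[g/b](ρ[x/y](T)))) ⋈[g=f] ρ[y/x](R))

Subexpression sizes:
  R → 6
  T → 6
  (R ⋈[f=b] T) → 5
  γ[x; MIN(b)→g]((R ⋈[f=b] T)) → 3
  T → 6
  ρ[x/y](T) → 6
  ρ[g/b](ρ[x/y](T)) → 6
  π[x,g](ρ[g/b](ρ[x/y](T))) → 6
  (γ[x; MIN(b)→g]((R ⋈[f=b] T)) ∪ π[x,g](ρ[g/b](ρ[x/y](T)))) → 9
  R → 6
  ρ[y/x](R) → 6
  ((γ[x; MIN(b)→g]((R ⋈[f=b] T)) ∪ π[x,g](ρ[g/b](ρ[x/y](T)))) ⋈[g=f] ρ[y/x](R)) → 11

|E| = 11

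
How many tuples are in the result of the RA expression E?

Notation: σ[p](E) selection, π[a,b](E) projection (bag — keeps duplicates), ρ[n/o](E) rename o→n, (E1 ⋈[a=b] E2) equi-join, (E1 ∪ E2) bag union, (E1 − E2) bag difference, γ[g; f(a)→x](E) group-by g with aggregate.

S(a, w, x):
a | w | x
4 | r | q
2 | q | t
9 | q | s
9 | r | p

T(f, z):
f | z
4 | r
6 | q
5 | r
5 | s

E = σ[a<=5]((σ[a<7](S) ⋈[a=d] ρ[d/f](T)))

Row counts bottom-up:
  S → 4
  σ[a<7](S) → 2
  T → 4
  ρ[d/f](T) → 4
  (σ[a<7](S) ⋈[a=d] ρ[d/f](T)) → 1
  σ[a<=5]((σ[a<7](S) ⋈[a=d] ρ[d/f](T))) → 1

|E| = 1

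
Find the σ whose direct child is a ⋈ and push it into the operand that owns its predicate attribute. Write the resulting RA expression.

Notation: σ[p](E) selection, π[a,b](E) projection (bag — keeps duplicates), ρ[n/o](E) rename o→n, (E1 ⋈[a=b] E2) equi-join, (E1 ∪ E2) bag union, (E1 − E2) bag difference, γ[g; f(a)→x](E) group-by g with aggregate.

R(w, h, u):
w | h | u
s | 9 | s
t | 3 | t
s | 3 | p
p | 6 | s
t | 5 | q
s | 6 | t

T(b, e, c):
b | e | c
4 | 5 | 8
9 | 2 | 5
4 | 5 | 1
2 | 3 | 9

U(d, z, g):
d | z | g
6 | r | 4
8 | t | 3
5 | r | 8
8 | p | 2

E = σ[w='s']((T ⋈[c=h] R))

σ filters on w, owned by the right side.
E' = (T ⋈[c=h] σ[w='s'](R))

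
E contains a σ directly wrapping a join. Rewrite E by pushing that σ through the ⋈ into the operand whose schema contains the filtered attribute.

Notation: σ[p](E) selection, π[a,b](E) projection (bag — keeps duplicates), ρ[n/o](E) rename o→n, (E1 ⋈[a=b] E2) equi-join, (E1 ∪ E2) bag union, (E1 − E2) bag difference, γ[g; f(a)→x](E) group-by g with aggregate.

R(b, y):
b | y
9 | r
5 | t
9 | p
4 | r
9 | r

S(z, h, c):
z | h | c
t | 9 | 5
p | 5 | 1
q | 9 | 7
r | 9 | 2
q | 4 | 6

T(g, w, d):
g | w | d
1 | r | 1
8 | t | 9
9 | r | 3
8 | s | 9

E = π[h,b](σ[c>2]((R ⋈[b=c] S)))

σ filters on c, owned by the right side.
E' = π[h,b]((R ⋈[b=c] σ[c>2](S)))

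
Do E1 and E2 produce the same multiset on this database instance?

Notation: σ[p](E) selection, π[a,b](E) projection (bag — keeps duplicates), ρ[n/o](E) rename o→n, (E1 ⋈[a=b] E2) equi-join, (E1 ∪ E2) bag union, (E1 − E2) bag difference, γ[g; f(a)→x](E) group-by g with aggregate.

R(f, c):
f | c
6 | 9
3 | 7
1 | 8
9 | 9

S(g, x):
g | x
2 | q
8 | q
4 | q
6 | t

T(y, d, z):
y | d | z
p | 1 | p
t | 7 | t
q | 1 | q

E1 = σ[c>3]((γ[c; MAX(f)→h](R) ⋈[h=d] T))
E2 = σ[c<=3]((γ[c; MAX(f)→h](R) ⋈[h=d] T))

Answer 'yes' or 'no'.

E1 per-node cardinality:
  R → 4
  γ[c; MAX(f)→h](R) → 3
  T → 3
  (γ[c; MAX(f)→h](R) ⋈[h=d] T) → 2
  σ[c>3]((γ[c; MAX(f)→h](R) ⋈[h=d] T)) → 2
E2 per-node cardinality:
  R → 4
  γ[c; MAX(f)→h](R) → 3
  T → 3
  (γ[c; MAX(f)→h](R) ⋈[h=d] T) → 2
  σ[c<=3]((γ[c; MAX(f)→h](R) ⋈[h=d] T)) → 0

E1 result:
c | h | y | d | z
8 | 1 | p | 1 | p
8 | 1 | q | 1 | q
E2 result:
c | h | y | d | z
(0 rows)
Witness: (8, 1, 'p', 1, 'p') appears 1× in E1 but 0× in E2.

no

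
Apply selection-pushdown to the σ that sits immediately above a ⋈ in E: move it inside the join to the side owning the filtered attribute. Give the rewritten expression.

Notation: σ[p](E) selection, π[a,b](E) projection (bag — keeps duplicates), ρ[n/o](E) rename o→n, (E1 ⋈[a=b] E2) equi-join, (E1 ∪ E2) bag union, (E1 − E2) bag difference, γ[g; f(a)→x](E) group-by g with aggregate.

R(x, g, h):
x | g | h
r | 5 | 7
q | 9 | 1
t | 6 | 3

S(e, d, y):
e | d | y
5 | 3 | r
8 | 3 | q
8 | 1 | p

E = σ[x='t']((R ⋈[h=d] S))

σ filters on x, owned by the left side.
E' = (σ[x='t'](R) ⋈[h=d] S)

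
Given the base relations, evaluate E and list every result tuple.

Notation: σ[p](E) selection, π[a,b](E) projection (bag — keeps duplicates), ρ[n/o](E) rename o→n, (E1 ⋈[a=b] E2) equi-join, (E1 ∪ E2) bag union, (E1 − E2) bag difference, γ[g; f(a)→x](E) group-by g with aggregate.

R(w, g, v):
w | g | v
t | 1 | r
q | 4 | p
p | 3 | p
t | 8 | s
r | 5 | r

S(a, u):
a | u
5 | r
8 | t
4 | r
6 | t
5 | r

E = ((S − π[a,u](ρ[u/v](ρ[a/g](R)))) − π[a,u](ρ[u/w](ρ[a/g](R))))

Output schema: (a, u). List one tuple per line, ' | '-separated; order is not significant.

Stepwise |·|:
  S → 5
  R → 5
  ρ[a/g](R) → 5
  ρ[u/v](ρ[a/g](R)) → 5
  π[a,u](ρ[u/v](ρ[a/g](R))) → 5
  (S − π[a,u](ρ[u/v](ρ[a/g](R)))) → 4
  R → 5
  ρ[a/g](R) → 5
  ρ[u/w](ρ[a/g](R)) → 5
  π[a,u](ρ[u/w](ρ[a/g](R))) → 5
  ((S − π[a,u](ρ[u/v](ρ[a/g](R)))) − π[a,u](ρ[u/w](ρ[a/g](R)))) → 2

== RESULT ==
a | u
4 | r
6 | t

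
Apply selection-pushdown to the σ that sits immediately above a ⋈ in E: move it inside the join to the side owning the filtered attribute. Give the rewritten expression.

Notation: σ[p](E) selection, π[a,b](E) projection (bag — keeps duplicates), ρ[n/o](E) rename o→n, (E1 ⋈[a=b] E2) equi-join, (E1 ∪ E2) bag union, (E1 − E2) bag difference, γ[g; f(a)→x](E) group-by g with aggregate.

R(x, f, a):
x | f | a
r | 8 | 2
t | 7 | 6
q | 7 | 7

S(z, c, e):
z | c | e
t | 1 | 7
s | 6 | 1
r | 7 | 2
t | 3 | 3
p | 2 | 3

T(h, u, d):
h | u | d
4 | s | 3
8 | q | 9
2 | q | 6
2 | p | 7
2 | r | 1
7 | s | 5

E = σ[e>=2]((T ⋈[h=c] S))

σ filters on e, owned by the right side.
E' = (T ⋈[h=c] σ[e>=2](S))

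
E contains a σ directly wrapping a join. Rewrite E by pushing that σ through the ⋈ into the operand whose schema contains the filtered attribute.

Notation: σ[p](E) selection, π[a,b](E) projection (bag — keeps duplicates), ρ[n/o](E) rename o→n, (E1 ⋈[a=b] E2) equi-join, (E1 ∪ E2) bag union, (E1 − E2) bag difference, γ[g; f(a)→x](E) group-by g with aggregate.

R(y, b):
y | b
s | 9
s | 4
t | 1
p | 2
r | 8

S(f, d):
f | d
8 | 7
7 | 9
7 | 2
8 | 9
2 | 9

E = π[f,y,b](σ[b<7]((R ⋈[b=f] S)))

σ filters on b, owned by the left side.
E' = π[f,y,b]((σ[b<7](R) ⋈[b=f] S))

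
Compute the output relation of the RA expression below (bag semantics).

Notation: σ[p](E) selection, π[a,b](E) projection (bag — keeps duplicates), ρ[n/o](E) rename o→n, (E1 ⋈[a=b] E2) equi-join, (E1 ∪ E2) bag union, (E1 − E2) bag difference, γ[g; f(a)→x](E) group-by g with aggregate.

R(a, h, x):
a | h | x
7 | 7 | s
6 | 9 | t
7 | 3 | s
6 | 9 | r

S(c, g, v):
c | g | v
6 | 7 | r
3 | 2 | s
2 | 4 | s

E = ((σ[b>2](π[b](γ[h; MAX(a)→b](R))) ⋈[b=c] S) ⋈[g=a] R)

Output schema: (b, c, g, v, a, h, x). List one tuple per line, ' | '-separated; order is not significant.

Subexpression sizes:
  R → 4
  γ[h; MAX(a)→b](R) → 3
  π[b](γ[h; MAX(a)→b](R)) → 3
  σ[b>2](π[b](γ[h; MAX(a)→b](R))) → 3
  S → 3
  (σ[b>2](π[b](γ[h; MAX(a)→b](R))) ⋈[b=c] S) → 1
  R → 4
  ((σ[b>2](π[b](γ[h; MAX(a)→b](R))) ⋈[b=c] S) ⋈[g=a] R) → 2

== RESULT ==
b | c | g | v | a | h | x
6 | 6 | 7 | r | 7 | 3 | s
6 | 6 | 7 | r | 7 | 7 | s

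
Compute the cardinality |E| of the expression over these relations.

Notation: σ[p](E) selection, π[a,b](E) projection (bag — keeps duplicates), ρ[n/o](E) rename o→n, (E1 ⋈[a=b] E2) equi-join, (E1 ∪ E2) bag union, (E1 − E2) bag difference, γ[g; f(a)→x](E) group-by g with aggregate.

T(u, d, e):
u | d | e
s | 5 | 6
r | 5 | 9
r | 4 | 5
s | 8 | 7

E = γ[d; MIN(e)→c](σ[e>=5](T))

Row counts bottom-up:
  T → 4
  σ[e>=5](T) → 4
  γ[d; MIN(e)→c](σ[e>=5](T)) → 3

|E| = 3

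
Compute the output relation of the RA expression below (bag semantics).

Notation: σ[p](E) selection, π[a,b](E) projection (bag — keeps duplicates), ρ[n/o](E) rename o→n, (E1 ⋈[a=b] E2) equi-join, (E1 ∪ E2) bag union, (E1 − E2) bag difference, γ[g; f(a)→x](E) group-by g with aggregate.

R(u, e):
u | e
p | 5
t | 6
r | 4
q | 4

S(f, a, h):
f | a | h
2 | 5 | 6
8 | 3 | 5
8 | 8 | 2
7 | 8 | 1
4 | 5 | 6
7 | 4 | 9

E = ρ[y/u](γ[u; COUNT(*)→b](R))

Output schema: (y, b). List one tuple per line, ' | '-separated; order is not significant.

Stepwise |·|:
  R → 4
  γ[u; COUNT(*)→b](R) → 4
  ρ[y/u](γ[u; COUNT(*)→b](R)) → 4

== RESULT ==
y | b
p | 1
q | 1
r | 1
t | 1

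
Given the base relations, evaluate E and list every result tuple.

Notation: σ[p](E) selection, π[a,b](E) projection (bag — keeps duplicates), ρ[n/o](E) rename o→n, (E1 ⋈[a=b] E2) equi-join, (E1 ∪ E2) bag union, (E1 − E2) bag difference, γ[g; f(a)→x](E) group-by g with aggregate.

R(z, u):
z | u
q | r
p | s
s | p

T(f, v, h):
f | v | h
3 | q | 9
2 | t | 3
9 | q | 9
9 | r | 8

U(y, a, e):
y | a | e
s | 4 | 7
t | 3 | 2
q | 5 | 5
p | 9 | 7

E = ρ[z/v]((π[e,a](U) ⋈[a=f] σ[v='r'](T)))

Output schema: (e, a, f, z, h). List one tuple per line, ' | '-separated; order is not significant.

Stepwise |·|:
  U → 4
  π[e,a](U) → 4
  T → 4
  σ[v='r'](T) → 1
  (π[e,a](U) ⋈[a=f] σ[v='r'](T)) → 1
  ρ[z/v]((π[e,a](U) ⋈[a=f] σ[v='r'](T))) → 1

== RESULT ==
e | a | f | z | h
7 | 9 | 9 | r | 8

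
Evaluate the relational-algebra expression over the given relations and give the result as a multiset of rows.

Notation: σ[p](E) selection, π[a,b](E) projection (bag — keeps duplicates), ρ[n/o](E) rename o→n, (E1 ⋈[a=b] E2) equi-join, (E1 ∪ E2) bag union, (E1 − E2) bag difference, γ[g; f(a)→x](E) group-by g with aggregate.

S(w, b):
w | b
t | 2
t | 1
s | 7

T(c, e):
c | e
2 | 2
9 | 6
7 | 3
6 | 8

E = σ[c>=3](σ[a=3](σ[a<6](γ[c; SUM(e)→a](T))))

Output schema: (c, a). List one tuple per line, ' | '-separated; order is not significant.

Stepwise |·|:
  T → 4
  γ[c; SUM(e)→a](T) → 4
  σ[a<6](γ[c; SUM(e)→a](T)) → 2
  σ[a=3](σ[a<6](γ[c; SUM(e)→a](T))) → 1
  σ[c>=3](σ[a=3](σ[a<6](γ[c; SUM(e)→a](T)))) → 1

== RESULT ==
c | a
7 | 3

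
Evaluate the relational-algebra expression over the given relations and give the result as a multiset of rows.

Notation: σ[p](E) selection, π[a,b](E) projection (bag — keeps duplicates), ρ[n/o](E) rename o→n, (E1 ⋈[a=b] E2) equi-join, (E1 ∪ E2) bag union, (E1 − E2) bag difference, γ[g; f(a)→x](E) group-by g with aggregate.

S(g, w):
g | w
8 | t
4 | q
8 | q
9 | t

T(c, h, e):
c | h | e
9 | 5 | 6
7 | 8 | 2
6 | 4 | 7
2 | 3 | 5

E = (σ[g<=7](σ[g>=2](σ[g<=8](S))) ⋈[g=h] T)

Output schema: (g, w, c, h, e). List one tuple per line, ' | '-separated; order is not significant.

Subexpression sizes:
  S → 4
  σ[g<=8](S) → 3
  σ[g>=2](σ[g<=8](S)) → 3
  σ[g<=7](σ[g>=2](σ[g<=8](S))) → 1
  T → 4
  (σ[g<=7](σ[g>=2](σ[g<=8](S))) ⋈[g=h] T) → 1

== RESULT ==
g | w | c | h | e
4 | q | 6 | 4 | 7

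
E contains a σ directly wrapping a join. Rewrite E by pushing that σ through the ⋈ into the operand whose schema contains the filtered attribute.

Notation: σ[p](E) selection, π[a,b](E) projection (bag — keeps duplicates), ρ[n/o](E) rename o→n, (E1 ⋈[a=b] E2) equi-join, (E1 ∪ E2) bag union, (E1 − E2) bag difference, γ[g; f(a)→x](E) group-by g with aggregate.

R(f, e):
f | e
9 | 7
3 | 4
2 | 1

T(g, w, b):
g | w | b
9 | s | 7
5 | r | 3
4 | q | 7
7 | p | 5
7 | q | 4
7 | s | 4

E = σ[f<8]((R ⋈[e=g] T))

σ filters on f, owned by the left side.
E' = (σ[f<8](R) ⋈[e=g] T)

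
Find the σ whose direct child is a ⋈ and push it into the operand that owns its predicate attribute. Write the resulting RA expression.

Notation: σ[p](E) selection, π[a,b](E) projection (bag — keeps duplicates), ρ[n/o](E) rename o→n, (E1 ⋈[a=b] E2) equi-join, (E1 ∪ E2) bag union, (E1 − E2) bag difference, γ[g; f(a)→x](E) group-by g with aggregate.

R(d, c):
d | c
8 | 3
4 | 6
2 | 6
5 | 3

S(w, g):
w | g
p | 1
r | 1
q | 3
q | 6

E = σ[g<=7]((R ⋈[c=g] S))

σ filters on g, owned by the right side.
E' = (R ⋈[c=g] σ[g<=7](S))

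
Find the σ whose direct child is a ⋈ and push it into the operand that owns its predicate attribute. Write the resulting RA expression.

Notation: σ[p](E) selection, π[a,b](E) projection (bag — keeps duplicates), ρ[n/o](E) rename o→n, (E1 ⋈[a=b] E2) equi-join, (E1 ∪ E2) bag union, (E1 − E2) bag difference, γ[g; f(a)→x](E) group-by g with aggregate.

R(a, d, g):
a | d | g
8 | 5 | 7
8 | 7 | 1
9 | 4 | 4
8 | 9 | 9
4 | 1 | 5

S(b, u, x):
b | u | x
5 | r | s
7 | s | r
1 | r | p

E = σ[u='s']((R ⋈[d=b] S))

σ filters on u, owned by the right side.
E' = (R ⋈[d=b] σ[u='s'](S))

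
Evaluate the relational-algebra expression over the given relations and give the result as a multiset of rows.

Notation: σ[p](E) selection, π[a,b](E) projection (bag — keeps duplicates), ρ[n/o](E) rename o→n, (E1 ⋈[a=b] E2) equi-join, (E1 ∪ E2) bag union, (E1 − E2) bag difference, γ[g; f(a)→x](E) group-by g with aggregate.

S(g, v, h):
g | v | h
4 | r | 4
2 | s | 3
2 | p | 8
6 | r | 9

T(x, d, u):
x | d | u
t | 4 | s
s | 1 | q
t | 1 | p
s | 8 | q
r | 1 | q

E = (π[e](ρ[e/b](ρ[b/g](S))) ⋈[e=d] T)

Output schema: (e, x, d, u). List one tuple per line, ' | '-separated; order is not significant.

Stepwise |·|:
  S → 4
  ρ[b/g](S) → 4
  ρ[e/b](ρ[b/g](S)) → 4
  π[e](ρ[e/b](ρ[b/g](S))) → 4
  T → 5
  (π[e](ρ[e/b](ρ[b/g](S))) ⋈[e=d] T) → 1

== RESULT ==
e | x | d | u
4 | t | 4 | s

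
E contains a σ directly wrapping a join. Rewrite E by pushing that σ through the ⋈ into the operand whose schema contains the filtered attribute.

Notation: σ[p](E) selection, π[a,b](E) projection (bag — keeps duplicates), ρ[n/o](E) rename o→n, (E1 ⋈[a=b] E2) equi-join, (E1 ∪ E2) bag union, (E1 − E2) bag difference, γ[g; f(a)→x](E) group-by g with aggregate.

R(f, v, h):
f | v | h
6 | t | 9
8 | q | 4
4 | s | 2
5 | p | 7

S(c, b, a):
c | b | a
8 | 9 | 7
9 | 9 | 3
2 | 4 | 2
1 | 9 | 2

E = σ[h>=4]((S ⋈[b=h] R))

σ filters on h, owned by the right side.
E' = (S ⋈[b=h] σ[h>=4](R))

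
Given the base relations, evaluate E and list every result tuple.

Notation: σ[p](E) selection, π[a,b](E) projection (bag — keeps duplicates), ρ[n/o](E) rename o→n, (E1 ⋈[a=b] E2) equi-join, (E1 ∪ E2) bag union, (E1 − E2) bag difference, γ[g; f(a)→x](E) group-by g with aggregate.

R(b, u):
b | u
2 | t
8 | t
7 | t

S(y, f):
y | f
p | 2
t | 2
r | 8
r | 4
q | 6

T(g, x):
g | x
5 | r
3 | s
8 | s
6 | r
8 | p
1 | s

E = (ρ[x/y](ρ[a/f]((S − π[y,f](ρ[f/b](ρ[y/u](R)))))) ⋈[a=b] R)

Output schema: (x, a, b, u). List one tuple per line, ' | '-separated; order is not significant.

Per-node cardinality:
  S → 5
  R → 3
  ρ[y/u](R) → 3
  ρ[f/b](ρ[y/u](R)) → 3
  π[y,f](ρ[f/b](ρ[y/u](R))) → 3
  (S − π[y,f](ρ[f/b](ρ[y/u](R)))) → 4
  ρ[a/f]((S − π[y,f](ρ[f/b](ρ[y/u](R))))) → 4
  ρ[x/y](ρ[a/f]((S − π[y,f](ρ[f/b](ρ[y/u](R)))))) → 4
  R → 3
  (ρ[x/y](ρ[a/f]((S − π[y,f](ρ[f/b](ρ[y/u](R)))))) ⋈[a=b] R) → 2

== RESULT ==
x | a | b | u
p | 2 | 2 | t
r | 8 | 8 | t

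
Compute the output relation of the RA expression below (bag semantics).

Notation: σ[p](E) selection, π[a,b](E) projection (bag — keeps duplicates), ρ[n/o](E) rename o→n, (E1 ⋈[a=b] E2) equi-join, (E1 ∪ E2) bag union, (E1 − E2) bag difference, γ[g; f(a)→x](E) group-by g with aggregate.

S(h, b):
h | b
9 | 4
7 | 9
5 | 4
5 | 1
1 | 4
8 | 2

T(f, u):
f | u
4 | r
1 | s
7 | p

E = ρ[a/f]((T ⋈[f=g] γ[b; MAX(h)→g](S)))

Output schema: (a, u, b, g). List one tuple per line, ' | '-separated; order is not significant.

Row counts bottom-up:
  T → 3
  S → 6
  γ[b; MAX(h)→g](S) → 4
  (T ⋈[f=g] γ[b; MAX(h)→g](S)) → 1
  ρ[a/f]((T ⋈[f=g] γ[b; MAX(h)→g](S))) → 1

== RESULT ==
a | u | b | g
7 | p | 9 | 7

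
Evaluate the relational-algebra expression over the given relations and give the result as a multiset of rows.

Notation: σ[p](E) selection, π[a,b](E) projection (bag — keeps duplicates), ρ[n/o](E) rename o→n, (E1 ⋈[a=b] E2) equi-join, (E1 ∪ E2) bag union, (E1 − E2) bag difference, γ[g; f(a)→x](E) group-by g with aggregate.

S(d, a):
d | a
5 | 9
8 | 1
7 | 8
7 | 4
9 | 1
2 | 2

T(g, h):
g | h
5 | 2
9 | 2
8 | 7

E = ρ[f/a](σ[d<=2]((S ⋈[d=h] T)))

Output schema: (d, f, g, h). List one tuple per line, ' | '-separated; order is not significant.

Per-node cardinality:
  S → 6
  T → 3
  (S ⋈[d=h] T) → 4
  σ[d<=2]((S ⋈[d=h] T)) → 2
  ρ[f/a](σ[d<=2]((S ⋈[d=h] T))) → 2

== RESULT ==
d | f | g | h
2 | 2 | 5 | 2
2 | 2 | 9 | 2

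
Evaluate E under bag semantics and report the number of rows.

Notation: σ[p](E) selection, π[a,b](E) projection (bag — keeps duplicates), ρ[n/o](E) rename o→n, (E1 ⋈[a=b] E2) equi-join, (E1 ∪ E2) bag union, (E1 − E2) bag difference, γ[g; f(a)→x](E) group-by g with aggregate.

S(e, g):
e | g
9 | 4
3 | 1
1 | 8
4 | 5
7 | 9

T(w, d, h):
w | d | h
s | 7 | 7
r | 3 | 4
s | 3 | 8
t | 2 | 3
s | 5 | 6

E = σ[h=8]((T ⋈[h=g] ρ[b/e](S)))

Row counts bottom-up:
  T → 5
  S → 5
  ρ[b/e](S) → 5
  (T ⋈[h=g] ρ[b/e](S)) → 2
  σ[h=8]((T ⋈[h=g] ρ[b/e](S))) → 1

|E| = 1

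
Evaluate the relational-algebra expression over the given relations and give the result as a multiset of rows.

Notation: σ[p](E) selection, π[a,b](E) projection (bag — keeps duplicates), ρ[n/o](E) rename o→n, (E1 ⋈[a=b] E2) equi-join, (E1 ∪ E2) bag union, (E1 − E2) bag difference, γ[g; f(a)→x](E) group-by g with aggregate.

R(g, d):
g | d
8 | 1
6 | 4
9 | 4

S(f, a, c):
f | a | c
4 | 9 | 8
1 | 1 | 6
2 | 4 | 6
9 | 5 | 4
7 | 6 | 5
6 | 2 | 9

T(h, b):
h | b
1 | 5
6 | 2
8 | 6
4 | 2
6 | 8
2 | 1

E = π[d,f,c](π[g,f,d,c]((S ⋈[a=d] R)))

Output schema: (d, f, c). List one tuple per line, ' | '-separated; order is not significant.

Subexpression sizes:
  S → 6
  R → 3
  (S ⋈[a=d] R) → 3
  π[g,f,d,c]((S ⋈[a=d] R)) → 3
  π[d,f,c](π[g,f,d,c]((S ⋈[a=d] R))) → 3

== RESULT ==
d | f | c
1 | 1 | 6
4 | 2 | 6
4 | 2 | 6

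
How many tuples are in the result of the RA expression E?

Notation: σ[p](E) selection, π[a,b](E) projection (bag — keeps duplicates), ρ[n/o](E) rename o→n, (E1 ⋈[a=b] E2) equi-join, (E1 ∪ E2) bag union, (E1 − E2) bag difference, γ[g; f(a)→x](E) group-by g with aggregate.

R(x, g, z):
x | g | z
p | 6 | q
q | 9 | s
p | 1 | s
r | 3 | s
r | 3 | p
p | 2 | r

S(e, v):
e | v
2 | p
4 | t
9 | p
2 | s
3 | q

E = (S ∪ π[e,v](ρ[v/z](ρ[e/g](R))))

Stepwise |·|:
  S → 5
  R → 6
  ρ[e/g](R) → 6
  ρ[v/z](ρ[e/g](R)) → 6
  π[e,v](ρ[v/z](ρ[e/g](R))) → 6
  (S ∪ π[e,v](ρ[v/z](ρ[e/g](R)))) → 11

|E| = 11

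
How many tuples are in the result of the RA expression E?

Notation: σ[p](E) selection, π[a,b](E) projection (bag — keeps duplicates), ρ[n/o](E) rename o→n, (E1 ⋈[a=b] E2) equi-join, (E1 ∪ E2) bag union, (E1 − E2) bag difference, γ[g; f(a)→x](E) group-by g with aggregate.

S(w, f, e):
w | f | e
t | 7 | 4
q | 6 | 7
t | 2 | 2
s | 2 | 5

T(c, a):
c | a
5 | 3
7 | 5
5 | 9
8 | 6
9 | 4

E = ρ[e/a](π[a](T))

Row counts bottom-up:
  T → 5
  π[a](T) → 5
  ρ[e/a](π[a](T)) → 5

|E| = 5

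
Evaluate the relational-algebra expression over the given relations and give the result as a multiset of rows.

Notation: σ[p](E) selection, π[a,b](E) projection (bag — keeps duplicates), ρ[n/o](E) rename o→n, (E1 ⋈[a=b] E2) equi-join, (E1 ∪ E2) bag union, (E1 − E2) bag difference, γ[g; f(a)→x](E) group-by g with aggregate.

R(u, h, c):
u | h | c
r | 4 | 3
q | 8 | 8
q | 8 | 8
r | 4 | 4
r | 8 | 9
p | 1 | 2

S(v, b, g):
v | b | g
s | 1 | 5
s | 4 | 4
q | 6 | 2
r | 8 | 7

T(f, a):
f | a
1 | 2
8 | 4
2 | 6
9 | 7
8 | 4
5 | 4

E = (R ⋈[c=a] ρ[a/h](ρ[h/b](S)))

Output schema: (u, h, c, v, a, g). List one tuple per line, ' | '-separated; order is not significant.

Subexpression sizes:
  R → 6
  S → 4
  ρ[h/b](S) → 4
  ρ[a/h](ρ[h/b](S)) → 4
  (R ⋈[c=a] ρ[a/h](ρ[h/b](S))) → 3

== RESULT ==
u | h | c | v | a | g
q | 8 | 8 | r | 8 | 7
q | 8 | 8 | r | 8 | 7
r | 4 | 4 | s | 4 | 4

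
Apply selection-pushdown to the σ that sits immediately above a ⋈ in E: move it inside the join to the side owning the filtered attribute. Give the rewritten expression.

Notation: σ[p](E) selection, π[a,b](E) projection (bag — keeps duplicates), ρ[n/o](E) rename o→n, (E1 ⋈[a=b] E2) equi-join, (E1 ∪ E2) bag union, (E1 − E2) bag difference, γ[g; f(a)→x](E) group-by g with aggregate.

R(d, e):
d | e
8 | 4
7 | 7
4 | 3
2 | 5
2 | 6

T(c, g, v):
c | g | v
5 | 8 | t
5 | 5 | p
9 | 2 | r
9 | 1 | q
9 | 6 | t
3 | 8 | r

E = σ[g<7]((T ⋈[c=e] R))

σ filters on g, owned by the left side.
E' = (σ[g<7](T) ⋈[c=e] R)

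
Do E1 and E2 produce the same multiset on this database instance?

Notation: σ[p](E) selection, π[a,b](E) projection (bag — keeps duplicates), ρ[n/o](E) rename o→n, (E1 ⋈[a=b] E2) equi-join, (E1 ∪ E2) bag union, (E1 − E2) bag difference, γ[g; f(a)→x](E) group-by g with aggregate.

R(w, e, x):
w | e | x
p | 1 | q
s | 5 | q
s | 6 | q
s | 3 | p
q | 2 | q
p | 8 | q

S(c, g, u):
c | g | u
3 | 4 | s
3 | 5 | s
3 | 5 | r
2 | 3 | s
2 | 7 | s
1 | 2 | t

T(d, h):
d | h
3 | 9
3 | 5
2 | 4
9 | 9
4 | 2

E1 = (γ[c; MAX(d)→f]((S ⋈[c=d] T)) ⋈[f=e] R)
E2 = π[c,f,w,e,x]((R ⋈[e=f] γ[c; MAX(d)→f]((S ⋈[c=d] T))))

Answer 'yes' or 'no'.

E1 stepwise |·|:
  S → 6
  T → 5
  (S ⋈[c=d] T) → 8
  γ[c; MAX(d)→f]((S ⋈[c=d] T)) → 2
  R → 6
  (γ[c; MAX(d)→f]((S ⋈[c=d] T)) ⋈[f=e] R) → 2
E2 stepwise |·|:
  R → 6
  S → 6
  T → 5
  (S ⋈[c=d] T) → 8
  γ[c; MAX(d)→f]((S ⋈[c=d] T)) → 2
  (R ⋈[e=f] γ[c; MAX(d)→f]((S ⋈[c=d] T))) → 2
  π[c,f,w,e,x]((R ⋈[e=f] γ[c; MAX(d)→f]((S ⋈[c=d] T)))) → 2

E1 and E2 produce the same multiset:
c | f | w | e | x
2 | 2 | q | 2 | q
3 | 3 | s | 3 | p

yes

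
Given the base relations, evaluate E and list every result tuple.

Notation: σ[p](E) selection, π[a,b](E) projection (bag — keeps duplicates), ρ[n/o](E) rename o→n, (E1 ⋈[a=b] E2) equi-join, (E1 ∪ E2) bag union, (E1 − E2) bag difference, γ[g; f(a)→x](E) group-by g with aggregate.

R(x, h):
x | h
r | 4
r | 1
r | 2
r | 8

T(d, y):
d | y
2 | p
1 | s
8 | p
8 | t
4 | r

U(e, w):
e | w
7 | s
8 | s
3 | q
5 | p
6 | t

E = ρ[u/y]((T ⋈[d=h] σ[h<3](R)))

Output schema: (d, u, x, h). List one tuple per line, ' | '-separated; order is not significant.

Row counts bottom-up:
  T → 5
  R → 4
  σ[h<3](R) → 2
  (T ⋈[d=h] σ[h<3](R)) → 2
  ρ[u/y]((T ⋈[d=h] σ[h<3](R))) → 2

== RESULT ==
d | u | x | h
1 | s | r | 1
2 | p | r | 2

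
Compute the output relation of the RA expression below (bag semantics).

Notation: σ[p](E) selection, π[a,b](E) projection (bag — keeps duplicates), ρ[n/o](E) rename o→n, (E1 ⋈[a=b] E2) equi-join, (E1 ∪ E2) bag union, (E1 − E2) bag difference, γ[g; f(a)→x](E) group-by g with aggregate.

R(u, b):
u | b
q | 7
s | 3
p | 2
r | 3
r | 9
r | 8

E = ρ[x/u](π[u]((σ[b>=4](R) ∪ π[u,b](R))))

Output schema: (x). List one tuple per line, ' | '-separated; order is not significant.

Stepwise |·|:
  R → 6
  σ[b>=4](R) → 3
  R → 6
  π[u,b](R) → 6
  (σ[b>=4](R) ∪ π[u,b](R)) → 9
  π[u]((σ[b>=4](R) ∪ π[u,b](R))) → 9
  ρ[x/u](π[u]((σ[b>=4](R) ∪ π[u,b](R)))) → 9

== RESULT ==
x
p
q
q
r
r
r
r
r
s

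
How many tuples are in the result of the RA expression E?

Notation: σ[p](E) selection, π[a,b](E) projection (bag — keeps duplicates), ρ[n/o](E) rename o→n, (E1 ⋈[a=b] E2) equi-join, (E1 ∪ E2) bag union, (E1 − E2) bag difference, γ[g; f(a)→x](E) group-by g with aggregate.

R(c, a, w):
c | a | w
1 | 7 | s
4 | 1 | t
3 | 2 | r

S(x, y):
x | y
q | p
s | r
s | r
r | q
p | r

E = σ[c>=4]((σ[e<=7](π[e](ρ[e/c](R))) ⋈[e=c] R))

Row counts bottom-up:
  R → 3
  ρ[e/c](R) → 3
  π[e](ρ[e/c](R)) → 3
  σ[e<=7](π[e](ρ[e/c](R))) → 3
  R → 3
  (σ[e<=7](π[e](ρ[e/c](R))) ⋈[e=c] R) → 3
  σ[c>=4]((σ[e<=7](π[e](ρ[e/c](R))) ⋈[e=c] R)) → 1

|E| = 1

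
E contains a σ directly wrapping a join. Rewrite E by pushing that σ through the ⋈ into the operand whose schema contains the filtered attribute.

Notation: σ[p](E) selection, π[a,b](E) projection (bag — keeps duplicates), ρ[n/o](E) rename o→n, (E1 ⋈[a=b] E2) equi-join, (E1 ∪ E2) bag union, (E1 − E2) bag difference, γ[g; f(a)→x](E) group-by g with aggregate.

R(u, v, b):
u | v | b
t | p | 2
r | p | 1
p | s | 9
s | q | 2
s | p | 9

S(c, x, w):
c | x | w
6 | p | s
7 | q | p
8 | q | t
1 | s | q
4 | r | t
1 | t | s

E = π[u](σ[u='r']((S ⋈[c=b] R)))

σ filters on u, owned by the right side.
E' = π[u]((S ⋈[c=b] σ[u='r'](R)))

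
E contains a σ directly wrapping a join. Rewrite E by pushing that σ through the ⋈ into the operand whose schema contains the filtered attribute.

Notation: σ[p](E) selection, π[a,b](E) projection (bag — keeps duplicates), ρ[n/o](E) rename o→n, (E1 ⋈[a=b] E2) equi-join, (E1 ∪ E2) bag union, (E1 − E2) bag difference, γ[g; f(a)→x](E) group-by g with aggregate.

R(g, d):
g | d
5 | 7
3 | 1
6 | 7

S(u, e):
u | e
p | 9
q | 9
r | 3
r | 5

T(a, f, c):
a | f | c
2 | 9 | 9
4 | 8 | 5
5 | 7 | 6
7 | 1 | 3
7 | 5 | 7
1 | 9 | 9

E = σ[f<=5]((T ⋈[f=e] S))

σ filters on f, owned by the left side.
E' = (σ[f<=5](T) ⋈[f=e] S)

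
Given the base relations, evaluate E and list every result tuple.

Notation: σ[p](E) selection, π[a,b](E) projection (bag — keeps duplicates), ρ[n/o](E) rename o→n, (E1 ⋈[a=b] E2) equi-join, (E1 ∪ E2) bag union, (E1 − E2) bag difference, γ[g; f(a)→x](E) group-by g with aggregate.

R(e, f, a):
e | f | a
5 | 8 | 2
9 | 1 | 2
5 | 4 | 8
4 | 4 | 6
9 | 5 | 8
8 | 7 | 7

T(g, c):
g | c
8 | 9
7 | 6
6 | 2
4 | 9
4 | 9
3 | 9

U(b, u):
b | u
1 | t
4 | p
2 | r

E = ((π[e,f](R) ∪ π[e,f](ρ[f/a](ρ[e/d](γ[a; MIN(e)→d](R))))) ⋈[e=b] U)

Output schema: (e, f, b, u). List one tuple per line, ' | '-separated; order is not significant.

Per-node cardinality:
  R → 6
  π[e,f](R) → 6
  R → 6
  γ[a; MIN(e)→d](R) → 4
  ρ[e/d](γ[a; MIN(e)→d](R)) → 4
  ρ[f/a](ρ[e/d](γ[a; MIN(e)→d](R))) → 4
  π[e,f](ρ[f/a](ρ[e/d](γ[a; MIN(e)→d](R)))) → 4
  (π[e,f](R) ∪ π[e,f](ρ[f/a](ρ[e/d](γ[a; MIN(e)→d](R))))) → 10
  U → 3
  ((π[e,f](R) ∪ π[e,f](ρ[f/a](ρ[e/d](γ[a; MIN(e)→d](R))))) ⋈[e=b] U) → 2

== RESULT ==
e | f | b | u
4 | 4 | 4 | p
4 | 6 | 4 | p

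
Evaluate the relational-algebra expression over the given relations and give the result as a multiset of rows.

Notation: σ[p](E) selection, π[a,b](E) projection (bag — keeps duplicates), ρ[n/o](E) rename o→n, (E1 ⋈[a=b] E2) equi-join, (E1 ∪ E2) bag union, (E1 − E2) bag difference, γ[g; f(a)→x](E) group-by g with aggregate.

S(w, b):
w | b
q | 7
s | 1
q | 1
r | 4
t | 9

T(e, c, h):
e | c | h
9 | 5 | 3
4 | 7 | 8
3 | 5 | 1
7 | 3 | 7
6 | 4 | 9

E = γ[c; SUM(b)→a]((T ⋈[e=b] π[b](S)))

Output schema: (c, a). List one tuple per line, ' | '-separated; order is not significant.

Per-node cardinality:
  T → 5
  S → 5
  π[b](S) → 5
  (T ⋈[e=b] π[b](S)) → 3
  γ[c; SUM(b)→a]((T ⋈[e=b] π[b](S))) → 3

== RESULT ==
c | a
3 | 7
5 | 9
7 | 4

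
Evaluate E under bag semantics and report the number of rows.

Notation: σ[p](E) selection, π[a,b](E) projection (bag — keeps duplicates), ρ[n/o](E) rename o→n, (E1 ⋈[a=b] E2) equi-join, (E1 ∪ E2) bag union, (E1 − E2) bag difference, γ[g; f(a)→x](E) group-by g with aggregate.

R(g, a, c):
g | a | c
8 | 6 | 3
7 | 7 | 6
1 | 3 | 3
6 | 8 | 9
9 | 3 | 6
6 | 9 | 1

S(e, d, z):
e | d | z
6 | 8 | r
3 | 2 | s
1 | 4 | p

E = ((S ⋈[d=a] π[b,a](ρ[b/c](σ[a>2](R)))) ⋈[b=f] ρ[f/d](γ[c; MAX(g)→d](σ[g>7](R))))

Row counts bottom-up:
  S → 3
  R → 6
  σ[a>2](R) → 6
  ρ[b/c](σ[a>2](R)) → 6
  π[b,a](ρ[b/c](σ[a>2](R))) → 6
  (S ⋈[d=a] π[b,a](ρ[b/c](σ[a>2](R)))) → 1
  R → 6
  σ[g>7](R) → 2
  γ[c; MAX(g)→d](σ[g>7](R)) → 2
  ρ[f/d](γ[c; MAX(g)→d](σ[g>7](R))) → 2
  ((S ⋈[d=a] π[b,a](ρ[b/c](σ[a>2](R)))) ⋈[b=f] ρ[f/d](γ[c; MAX(g)→d](σ[g>7](R)))) → 1

|E| = 1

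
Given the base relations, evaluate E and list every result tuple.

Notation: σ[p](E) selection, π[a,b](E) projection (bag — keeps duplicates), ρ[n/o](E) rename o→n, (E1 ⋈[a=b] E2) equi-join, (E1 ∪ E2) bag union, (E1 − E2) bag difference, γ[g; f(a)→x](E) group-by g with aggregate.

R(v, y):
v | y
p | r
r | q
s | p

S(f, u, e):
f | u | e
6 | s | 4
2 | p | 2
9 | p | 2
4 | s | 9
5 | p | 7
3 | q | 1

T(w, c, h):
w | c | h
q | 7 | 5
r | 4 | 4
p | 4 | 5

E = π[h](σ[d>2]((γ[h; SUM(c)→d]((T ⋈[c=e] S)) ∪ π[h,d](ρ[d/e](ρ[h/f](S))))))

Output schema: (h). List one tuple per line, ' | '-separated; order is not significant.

Subexpression sizes:
  T → 3
  S → 6
  (T ⋈[c=e] S) → 3
  γ[h; SUM(c)→d]((T ⋈[c=e] S)) → 2
  S → 6
  ρ[h/f](S) → 6
  ρ[d/e](ρ[h/f](S)) → 6
  π[h,d](ρ[d/e](ρ[h/f](S))) → 6
  (γ[h; SUM(c)→d]((T ⋈[c=e] S)) ∪ π[h,d](ρ[d/e](ρ[h/f](S)))) → 8
  σ[d>2]((γ[h; SUM(c)→d]((T ⋈[c=e] S)) ∪ π[h,d](ρ[d/e](ρ[h/f](S))))) → 5
  π[h](σ[d>2]((γ[h; SUM(c)→d]((T ⋈[c=e] S)) ∪ π[h,d](ρ[d/e](ρ[h/f](S)))))) → 5

== RESULT ==
h
4
4
5
5
6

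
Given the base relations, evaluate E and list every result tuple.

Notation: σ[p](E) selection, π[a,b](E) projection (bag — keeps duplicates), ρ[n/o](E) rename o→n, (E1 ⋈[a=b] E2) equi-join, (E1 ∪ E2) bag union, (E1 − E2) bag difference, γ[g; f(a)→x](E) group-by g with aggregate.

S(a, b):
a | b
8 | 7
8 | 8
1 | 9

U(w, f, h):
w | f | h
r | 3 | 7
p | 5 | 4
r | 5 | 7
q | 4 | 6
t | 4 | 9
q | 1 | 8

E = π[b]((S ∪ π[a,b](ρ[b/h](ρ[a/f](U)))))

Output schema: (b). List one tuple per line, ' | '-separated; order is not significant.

Subexpression sizes:
  S → 3
  U → 6
  ρ[a/f](U) → 6
  ρ[b/h](ρ[a/f](U)) → 6
  π[a,b](ρ[b/h](ρ[a/f](U))) → 6
  (S ∪ π[a,b](ρ[b/h](ρ[a/f](U)))) → 9
  π[b]((S ∪ π[a,b](ρ[b/h](ρ[a/f](U))))) → 9

== RESULT ==
b
4
6
7
7
7
8
8
9
9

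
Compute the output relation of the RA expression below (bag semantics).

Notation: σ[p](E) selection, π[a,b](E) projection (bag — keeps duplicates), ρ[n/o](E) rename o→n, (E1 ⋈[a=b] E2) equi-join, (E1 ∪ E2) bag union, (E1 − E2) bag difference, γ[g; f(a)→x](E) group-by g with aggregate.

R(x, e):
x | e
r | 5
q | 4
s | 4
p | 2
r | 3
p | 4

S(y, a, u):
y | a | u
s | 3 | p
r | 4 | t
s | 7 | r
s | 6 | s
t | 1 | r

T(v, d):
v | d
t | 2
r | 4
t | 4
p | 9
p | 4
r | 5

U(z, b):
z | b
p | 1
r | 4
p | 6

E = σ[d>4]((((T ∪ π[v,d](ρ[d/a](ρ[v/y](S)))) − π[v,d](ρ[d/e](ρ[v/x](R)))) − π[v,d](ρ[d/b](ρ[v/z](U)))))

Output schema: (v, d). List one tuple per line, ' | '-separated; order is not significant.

Subexpression sizes:
  T → 6
  S → 5
  ρ[v/y](S) → 5
  ρ[d/a](ρ[v/y](S)) → 5
  π[v,d](ρ[d/a](ρ[v/y](S))) → 5
  (T ∪ π[v,d](ρ[d/a](ρ[v/y](S)))) → 11
  R → 6
  ρ[v/x](R) → 6
  ρ[d/e](ρ[v/x](R)) → 6
  π[v,d](ρ[d/e](ρ[v/x](R))) → 6
  ((T ∪ π[v,d](ρ[d/a](ρ[v/y](S)))) − π[v,d](ρ[d/e](ρ[v/x](R)))) → 9
  U → 3
  ρ[v/z](U) → 3
  ρ[d/b](ρ[v/z](U)) → 3
  π[v,d](ρ[d/b](ρ[v/z](U))) → 3
  (((T ∪ π[v,d](ρ[d/a](ρ[v/y](S)))) − π[v,d](ρ[d/e](ρ[v/x](R)))) − π[v,d](ρ[d/b](ρ[v/z](U)))) → 8
  σ[d>4]((((T ∪ π[v,d](ρ[d/a](ρ[v/y](S)))) − π[v,d](ρ[d/e](ρ[v/x](R)))) − π[v,d](ρ[d/b](ρ[v/z](U))))) → 3

== RESULT ==
v | d
p | 9
s | 6
s | 7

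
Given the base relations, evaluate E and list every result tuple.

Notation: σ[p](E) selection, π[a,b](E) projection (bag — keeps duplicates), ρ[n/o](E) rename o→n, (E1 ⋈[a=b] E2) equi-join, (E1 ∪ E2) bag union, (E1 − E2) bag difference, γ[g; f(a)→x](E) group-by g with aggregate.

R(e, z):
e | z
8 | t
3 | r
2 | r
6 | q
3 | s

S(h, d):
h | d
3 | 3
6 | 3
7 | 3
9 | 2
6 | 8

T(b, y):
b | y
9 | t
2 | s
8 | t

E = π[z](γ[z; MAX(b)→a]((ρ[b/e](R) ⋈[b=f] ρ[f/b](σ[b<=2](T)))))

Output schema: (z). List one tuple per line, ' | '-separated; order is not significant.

Row counts bottom-up:
  R → 5
  ρ[b/e](R) → 5
  T → 3
  σ[b<=2](T) → 1
  ρ[f/b](σ[b<=2](T)) → 1
  (ρ[b/e](R) ⋈[b=f] ρ[f/b](σ[b<=2](T))) → 1
  γ[z; MAX(b)→a]((ρ[b/e](R) ⋈[b=f] ρ[f/b](σ[b<=2](T)))) → 1
  π[z](γ[z; MAX(b)→a]((ρ[b/e](R) ⋈[b=f] ρ[f/b](σ[b<=2](T))))) → 1

== RESULT ==
z
r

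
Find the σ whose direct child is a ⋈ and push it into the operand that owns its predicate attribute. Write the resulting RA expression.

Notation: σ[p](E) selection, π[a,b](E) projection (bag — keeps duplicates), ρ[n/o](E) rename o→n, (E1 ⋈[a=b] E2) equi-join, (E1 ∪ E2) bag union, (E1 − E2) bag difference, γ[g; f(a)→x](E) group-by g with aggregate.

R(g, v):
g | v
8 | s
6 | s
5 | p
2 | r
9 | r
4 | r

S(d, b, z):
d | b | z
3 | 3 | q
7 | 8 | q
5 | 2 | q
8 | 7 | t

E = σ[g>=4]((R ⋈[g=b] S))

σ filters on g, owned by the left side.
E' = (σ[g>=4](R) ⋈[g=b] S)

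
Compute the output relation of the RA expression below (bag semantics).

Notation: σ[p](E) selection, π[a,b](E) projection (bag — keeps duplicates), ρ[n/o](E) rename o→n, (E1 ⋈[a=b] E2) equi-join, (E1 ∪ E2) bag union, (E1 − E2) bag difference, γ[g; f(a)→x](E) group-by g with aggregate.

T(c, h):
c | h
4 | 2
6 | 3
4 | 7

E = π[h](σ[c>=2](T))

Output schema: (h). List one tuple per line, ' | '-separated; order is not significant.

Row counts bottom-up:
  T → 3
  σ[c>=2](T) → 3
  π[h](σ[c>=2](T)) → 3

== RESULT ==
h
2
3
7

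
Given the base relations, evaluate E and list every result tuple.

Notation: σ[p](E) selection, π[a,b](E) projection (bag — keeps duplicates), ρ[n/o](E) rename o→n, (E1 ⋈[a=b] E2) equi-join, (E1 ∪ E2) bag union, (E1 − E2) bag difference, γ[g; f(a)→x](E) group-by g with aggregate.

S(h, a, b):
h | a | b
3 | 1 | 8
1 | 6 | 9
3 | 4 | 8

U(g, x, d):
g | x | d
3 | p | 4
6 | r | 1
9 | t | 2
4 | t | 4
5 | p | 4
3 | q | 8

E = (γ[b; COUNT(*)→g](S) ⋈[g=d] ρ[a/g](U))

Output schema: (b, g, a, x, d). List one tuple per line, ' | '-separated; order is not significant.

Per-node cardinality:
  S → 3
  γ[b; COUNT(*)→g](S) → 2
  U → 6
  ρ[a/g](U) → 6
  (γ[b; COUNT(*)→g](S) ⋈[g=d] ρ[a/g](U)) → 2

== RESULT ==
b | g | a | x | d
8 | 2 | 9 | t | 2
9 | 1 | 6 | r | 1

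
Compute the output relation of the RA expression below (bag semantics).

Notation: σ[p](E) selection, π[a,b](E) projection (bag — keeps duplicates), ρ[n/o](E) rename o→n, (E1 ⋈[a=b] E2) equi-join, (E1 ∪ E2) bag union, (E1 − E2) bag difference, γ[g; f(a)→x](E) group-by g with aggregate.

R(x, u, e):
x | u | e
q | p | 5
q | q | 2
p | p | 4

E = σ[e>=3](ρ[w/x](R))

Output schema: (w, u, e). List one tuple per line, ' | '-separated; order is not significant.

Subexpression sizes:
  R → 3
  ρ[w/x](R) → 3
  σ[e>=3](ρ[w/x](R)) → 2

== RESULT ==
w | u | e
p | p | 4
q | p | 5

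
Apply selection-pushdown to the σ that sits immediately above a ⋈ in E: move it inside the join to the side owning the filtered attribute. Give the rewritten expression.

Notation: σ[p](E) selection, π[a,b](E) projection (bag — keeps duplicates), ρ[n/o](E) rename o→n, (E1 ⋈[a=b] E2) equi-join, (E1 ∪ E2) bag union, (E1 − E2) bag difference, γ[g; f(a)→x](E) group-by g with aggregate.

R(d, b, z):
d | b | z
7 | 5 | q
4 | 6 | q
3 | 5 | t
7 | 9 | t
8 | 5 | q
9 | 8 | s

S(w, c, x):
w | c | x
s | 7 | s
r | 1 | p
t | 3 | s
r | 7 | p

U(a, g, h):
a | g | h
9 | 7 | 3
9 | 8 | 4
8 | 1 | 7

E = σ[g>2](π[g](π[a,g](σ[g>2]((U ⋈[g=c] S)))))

σ filters on g, owned by the left side.
E' = σ[g>2](π[g](π[a,g]((σ[g>2](U) ⋈[g=c] S))))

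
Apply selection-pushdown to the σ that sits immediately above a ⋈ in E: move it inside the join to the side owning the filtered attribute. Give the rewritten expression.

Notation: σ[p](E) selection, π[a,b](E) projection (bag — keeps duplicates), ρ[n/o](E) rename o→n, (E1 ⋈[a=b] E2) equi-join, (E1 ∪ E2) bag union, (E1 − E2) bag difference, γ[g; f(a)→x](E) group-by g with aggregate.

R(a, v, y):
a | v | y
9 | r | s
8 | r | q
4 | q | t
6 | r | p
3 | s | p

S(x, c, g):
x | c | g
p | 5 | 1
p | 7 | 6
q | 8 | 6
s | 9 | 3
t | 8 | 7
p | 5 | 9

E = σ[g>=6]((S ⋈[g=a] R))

σ filters on g, owned by the left side.
E' = (σ[g>=6](S) ⋈[g=a] R)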